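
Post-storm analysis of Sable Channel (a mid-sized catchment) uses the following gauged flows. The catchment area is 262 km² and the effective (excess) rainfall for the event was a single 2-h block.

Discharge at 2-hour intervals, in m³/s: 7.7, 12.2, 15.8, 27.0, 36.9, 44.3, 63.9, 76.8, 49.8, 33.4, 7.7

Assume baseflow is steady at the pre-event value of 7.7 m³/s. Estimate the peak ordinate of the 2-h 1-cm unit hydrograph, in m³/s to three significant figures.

Direct runoff: 0.0, 4.5, 8.1, 19.3, 29.2, 36.6, 56.2, 69.1, 42.1, 25.7, 0.0 m³/s; ΣQ_DR = 290.8 m³/s, peak = 69.1 m³/s.
Runoff depth d = ΣQ_DR·Δt / A = 290.8 × 7200 / (262 km²) = 7.991 mm.
The 1-cm UH is the DRH scaled by (10 mm)/d, so U_p = 69.1 × 10/7.991 = 86.5 m³/s.

U_p ≈ 86.5 m³/s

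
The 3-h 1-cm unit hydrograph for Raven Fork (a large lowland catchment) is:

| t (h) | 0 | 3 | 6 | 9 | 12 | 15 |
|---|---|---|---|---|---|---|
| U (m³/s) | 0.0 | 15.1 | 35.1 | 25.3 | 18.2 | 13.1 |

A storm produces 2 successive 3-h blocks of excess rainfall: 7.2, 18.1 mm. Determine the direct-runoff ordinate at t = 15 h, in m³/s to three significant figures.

Q ≈ 42.4 m³/s

By discrete convolution, Q_j = Σ (P_i / 10 mm) · U_{j−i}.
At t = 15 h (j=5): Q = (7.2/10)·13.1 + (18.1/10)·18.2 = 42.4 m³/s.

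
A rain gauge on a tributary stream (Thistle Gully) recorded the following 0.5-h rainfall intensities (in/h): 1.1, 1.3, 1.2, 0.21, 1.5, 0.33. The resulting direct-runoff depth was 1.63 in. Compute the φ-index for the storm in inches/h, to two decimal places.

Only the 4 blocks with intensity above φ contribute runoff: 1.1, 1.3, 1.2, 1.5 in/h.
Σ(I−φ)·Δt = d  ⇒  (1.1+1.3+1.2+1.5 − 4φ)·0.5 = 1.63
φ = (5.100 − 1.63/0.5) / 4 = 0.46 in/h.

φ ≈ 0.46 in/h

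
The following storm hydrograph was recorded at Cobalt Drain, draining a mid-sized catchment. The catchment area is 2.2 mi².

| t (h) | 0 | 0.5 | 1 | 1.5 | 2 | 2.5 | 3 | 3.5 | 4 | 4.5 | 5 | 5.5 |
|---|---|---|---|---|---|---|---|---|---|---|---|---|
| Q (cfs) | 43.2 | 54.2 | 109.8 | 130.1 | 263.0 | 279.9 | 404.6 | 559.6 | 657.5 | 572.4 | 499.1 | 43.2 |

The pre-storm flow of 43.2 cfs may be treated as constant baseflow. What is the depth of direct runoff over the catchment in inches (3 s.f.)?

Direct runoff: 0.0, 11.0, 66.6, 86.9, 219.8, 236.7, 361.4, 516.4, 614.3, 529.2, 455.9, 0.0 cfs; ΣQ_DR = 3098 cfs.
V = ΣQ_DR · Δt = 3098 × 1800 s = 5.577 × 10^6 ft³.
Over A = 2.2 mi², depth = V / A = 1.09 in.

d ≈ 1.09 in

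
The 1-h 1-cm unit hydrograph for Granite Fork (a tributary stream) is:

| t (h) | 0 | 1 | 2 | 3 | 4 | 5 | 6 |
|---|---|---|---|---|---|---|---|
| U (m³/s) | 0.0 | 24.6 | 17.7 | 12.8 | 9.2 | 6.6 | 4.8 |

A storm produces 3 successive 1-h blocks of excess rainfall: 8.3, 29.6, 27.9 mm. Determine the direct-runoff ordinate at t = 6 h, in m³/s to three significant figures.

By discrete convolution, Q_j = Σ (P_i / 10 mm) · U_{j−i}.
At t = 6 h (j=6): Q = (8.3/10)·4.8 + (29.6/10)·6.6 + (27.9/10)·9.2 = 49.2 m³/s.

Q ≈ 49.2 m³/s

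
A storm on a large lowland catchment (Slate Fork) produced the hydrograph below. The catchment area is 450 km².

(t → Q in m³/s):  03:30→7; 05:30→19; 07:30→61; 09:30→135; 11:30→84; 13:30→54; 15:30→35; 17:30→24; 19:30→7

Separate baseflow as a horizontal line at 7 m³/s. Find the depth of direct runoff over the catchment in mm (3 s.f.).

d ≈ 5.81 mm

Direct runoff: 0.0, 12.0, 54.0, 128.0, 77.0, 47.0, 28.0, 17.0, 0.0 m³/s; ΣQ_DR = 363.0 m³/s.
V = ΣQ_DR · Δt = 363.0 × 7200 s = 2.614 × 10^6 m³.
Over A = 450 km², depth = V / A = 5.81 mm.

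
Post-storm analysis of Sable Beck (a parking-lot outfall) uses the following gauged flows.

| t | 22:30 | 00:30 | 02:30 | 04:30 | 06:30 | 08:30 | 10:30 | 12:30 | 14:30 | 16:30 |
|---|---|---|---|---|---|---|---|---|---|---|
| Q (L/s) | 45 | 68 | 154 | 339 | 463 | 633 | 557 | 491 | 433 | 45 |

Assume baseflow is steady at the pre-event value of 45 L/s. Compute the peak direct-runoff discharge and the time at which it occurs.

Q_p = 588.0 L/s at t = 08:30

Subtracting baseflow gives direct-runoff ordinates: 0.0, 23.0, 109.0, 294.0, 418.0, 588.0, 512.0, 446.0, 388.0, 0.0 L/s.
The maximum is 588.0 L/s, occurring at the reading for t = 08:30.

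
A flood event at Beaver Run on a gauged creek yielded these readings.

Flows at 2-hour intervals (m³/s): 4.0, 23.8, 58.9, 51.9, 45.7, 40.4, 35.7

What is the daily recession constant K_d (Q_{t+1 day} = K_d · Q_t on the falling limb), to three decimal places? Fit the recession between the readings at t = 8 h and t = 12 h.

Between t = 8 h and t = 12 h the flow falls from 45.7 to 35.7 m³/s over 2×2 h = 4 h.
Per-interval ratio K = (35.7/45.7)^(1/2) = 0.8838; K_d = K^(24/2) = 0.227.

K_d ≈ 0.227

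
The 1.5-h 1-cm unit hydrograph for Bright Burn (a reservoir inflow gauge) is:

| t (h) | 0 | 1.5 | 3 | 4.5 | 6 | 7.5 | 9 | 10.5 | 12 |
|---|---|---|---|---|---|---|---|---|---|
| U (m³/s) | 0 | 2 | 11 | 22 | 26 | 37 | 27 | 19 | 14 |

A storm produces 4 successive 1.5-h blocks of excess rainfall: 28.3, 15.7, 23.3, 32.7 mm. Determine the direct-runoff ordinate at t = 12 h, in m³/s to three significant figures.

Q ≈ 253 m³/s

By discrete convolution, Q_j = Σ (P_i / 10 mm) · U_{j−i}.
At t = 12 h (j=8): Q = (28.3/10)·14 + (15.7/10)·19 + (23.3/10)·27 + (32.7/10)·37 = 253 m³/s.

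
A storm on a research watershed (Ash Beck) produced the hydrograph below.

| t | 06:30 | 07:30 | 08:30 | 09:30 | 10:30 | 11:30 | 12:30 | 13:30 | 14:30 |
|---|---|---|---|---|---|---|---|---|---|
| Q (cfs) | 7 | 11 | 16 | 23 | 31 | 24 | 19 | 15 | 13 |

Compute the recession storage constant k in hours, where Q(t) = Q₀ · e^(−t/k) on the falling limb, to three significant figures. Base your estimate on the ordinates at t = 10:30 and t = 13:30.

On the falling limb, Q drops from 31 to 15 cfs between t = 10:30 and t = 13:30 (Δt = 3 h).
k = −Δt / ln(Q₂/Q₁) = −3 / ln(15/31) = 4.13 h.

k ≈ 4.13 h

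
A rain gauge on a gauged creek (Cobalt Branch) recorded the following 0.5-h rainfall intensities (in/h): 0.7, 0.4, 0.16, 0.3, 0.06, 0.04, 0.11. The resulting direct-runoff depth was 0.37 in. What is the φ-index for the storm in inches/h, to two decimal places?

φ ≈ 0.22 in/h

Only the 3 blocks with intensity above φ contribute runoff: 0.7, 0.4, 0.3 in/h.
Σ(I−φ)·Δt = d  ⇒  (0.7+0.4+0.3 − 3φ)·0.5 = 0.37
φ = (1.400 − 0.37/0.5) / 3 = 0.22 in/h.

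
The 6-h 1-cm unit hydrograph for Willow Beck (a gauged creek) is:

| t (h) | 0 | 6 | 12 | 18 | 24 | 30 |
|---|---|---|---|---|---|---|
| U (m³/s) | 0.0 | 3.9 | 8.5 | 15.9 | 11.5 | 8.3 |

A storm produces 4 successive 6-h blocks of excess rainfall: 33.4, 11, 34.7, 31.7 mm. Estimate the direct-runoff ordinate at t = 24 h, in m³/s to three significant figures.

By discrete convolution, Q_j = Σ (P_i / 10 mm) · U_{j−i}.
At t = 24 h (j=4): Q = (33.4/10)·11.5 + (11/10)·15.9 + (34.7/10)·8.5 + (31.7/10)·3.9 = 97.8 m³/s.

Q ≈ 97.8 m³/s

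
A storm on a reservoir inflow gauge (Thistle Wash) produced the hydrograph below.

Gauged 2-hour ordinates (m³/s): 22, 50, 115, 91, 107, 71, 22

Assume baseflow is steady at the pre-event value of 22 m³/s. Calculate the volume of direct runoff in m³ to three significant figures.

V ≈ 2.33 × 10^6 m³

Direct-runoff ordinates (Q − Q_b): 0.0, 28.0, 93.0, 69.0, 85.0, 49.0, 0.0 m³/s.
ΣQ_DR = 324.0 m³/s.
With Δt = 2 h = 7200 s, V = ΣQ_DR · Δt = 324.0 × 7200 = 2.33 × 10^6 m³.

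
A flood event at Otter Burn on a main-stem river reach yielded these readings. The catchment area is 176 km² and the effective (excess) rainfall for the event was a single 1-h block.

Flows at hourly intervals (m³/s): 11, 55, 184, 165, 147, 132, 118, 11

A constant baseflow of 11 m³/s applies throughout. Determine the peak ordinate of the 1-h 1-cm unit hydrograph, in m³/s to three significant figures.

U_p ≈ 115 m³/s

Direct runoff: 0.0, 44.0, 173.0, 154.0, 136.0, 121.0, 107.0, 0.0 m³/s; ΣQ_DR = 735.0 m³/s, peak = 173.0 m³/s.
Runoff depth d = ΣQ_DR·Δt / A = 735.0 × 3600 / (176 km²) = 15.03 mm.
The 1-cm UH is the DRH scaled by (10 mm)/d, so U_p = 173.0 × 10/15.03 = 115 m³/s.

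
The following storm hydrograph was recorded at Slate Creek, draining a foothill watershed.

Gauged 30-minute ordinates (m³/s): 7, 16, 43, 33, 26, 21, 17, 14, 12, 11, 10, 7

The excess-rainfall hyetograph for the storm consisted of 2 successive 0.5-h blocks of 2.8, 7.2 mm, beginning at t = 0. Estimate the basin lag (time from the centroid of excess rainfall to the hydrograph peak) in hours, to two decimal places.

Centroid of excess rainfall: t_c = Σ P_i·t̄_i / ΣP_i = 0.6100 h (block centres at 0.25, 0.75 h).
Hydrograph peak occurs at t = 1 h, so basin lag t_L = 1 − 0.6100 = 0.39 h.

t_L ≈ 0.39 h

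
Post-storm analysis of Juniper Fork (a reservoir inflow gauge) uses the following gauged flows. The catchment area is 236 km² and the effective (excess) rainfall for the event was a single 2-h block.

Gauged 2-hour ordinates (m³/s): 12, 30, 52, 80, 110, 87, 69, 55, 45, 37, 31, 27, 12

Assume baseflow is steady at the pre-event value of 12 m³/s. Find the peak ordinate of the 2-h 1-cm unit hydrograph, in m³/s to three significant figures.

U_p ≈ 65.4 m³/s

Direct runoff: 0.0, 18.0, 40.0, 68.0, 98.0, 75.0, 57.0, 43.0, 33.0, 25.0, 19.0, 15.0, 0.0 m³/s; ΣQ_DR = 491.0 m³/s, peak = 98.0 m³/s.
Runoff depth d = ΣQ_DR·Δt / A = 491.0 × 7200 / (236 km²) = 14.98 mm.
The 1-cm UH is the DRH scaled by (10 mm)/d, so U_p = 98.0 × 10/14.98 = 65.4 m³/s.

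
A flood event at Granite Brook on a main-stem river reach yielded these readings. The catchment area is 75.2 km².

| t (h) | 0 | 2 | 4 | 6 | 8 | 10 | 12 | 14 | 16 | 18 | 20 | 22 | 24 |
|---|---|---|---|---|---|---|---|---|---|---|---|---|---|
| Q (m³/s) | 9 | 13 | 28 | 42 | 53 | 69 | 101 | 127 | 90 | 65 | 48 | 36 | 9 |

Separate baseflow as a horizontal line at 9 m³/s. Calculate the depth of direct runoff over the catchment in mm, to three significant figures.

Direct runoff: 0.0, 4.0, 19.0, 33.0, 44.0, 60.0, 92.0, 118.0, 81.0, 56.0, 39.0, 27.0, 0.0 m³/s; ΣQ_DR = 573.0 m³/s.
V = ΣQ_DR · Δt = 573.0 × 7200 s = 4.126 × 10^6 m³.
Over A = 75.2 km², depth = V / A = 54.9 mm.

d ≈ 54.9 mm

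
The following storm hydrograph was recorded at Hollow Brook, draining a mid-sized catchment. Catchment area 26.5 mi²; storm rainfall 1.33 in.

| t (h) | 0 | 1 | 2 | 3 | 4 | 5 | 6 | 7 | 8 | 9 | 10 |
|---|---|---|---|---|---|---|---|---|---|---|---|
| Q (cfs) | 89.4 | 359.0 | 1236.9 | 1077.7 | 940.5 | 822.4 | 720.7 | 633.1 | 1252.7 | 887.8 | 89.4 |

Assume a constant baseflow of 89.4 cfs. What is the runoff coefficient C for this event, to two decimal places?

C ≈ 0.31

ΣQ_DR = 7126 cfs; V = ΣQ_DR·Δt = 2.565 × 10^7 ft³.
Runoff depth d = V / A = 0.4167 in.
C = d / P = 0.4167 / 1.33 = 0.31.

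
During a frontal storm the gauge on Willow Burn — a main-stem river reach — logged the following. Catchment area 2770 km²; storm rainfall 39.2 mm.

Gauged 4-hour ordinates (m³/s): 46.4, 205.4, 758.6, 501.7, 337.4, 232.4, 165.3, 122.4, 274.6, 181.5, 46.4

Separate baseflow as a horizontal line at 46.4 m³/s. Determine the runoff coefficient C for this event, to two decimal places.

C ≈ 0.31

ΣQ_DR = 2362 m³/s; V = ΣQ_DR·Δt = 3.401 × 10^7 m³.
Runoff depth d = V / A = 12.28 mm.
C = d / P = 12.28 / 39.2 = 0.31.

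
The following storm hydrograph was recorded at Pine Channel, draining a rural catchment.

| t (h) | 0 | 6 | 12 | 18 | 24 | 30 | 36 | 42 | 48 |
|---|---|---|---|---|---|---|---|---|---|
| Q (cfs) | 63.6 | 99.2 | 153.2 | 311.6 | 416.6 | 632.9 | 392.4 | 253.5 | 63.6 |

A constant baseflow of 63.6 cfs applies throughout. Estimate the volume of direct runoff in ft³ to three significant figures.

Direct-runoff ordinates (Q − Q_b): 0.0, 35.6, 89.6, 248.0, 353.0, 569.3, 328.8, 189.9, 0.0 cfs.
ΣQ_DR = 1814 cfs.
With Δt = 6 h = 21600 s, V = ΣQ_DR · Δt = 1814 × 21600 = 3.92 × 10^7 ft³.

V ≈ 3.92 × 10^7 ft³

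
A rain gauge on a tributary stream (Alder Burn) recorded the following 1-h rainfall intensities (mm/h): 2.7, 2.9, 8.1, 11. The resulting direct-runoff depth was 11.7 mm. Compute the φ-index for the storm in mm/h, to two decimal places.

φ ≈ 3.70 mm/h

Only the 2 blocks with intensity above φ contribute runoff: 8.1, 11 mm/h.
Σ(I−φ)·Δt = d  ⇒  (8.1+11 − 2φ)·1 = 11.7
φ = (19.10 − 11.7/1) / 2 = 3.70 mm/h.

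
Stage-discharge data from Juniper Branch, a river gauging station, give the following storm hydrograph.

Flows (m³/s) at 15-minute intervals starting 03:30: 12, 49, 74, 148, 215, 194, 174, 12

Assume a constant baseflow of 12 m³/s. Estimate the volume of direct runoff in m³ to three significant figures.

V ≈ 7.04 × 10^5 m³

Direct-runoff ordinates (Q − Q_b): 0.0, 37.0, 62.0, 136.0, 203.0, 182.0, 162.0, 0.0 m³/s.
ΣQ_DR = 782.0 m³/s.
With Δt = 0.25 h = 900 s, V = ΣQ_DR · Δt = 782.0 × 900 = 7.04 × 10^5 m³.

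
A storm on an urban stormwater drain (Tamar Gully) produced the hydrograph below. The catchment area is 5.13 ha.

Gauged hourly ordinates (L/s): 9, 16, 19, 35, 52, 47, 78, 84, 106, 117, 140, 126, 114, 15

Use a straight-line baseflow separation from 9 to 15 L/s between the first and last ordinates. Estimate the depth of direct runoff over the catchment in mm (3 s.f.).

Direct runoff: 0.00, 6.54, 9.08, 24.62, 41.15, 35.69, 66.23, 71.77, 93.31, 103.85, 126.38, 111.92, 99.46, 0.00 L/s; ΣQ_DR = 790.0 L/s.
V = ΣQ_DR · Δt = 790.0 × 3600 s = 2.844 × 10^6 L.
Over A = 5.13 ha, depth = V / A = 55.4 mm.

d ≈ 55.4 mm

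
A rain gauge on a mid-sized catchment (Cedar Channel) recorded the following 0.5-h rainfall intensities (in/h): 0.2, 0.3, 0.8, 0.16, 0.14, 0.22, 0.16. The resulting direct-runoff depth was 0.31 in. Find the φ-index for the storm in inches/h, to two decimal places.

Only the 2 blocks with intensity above φ contribute runoff: 0.3, 0.8 in/h.
Σ(I−φ)·Δt = d  ⇒  (0.3+0.8 − 2φ)·0.5 = 0.31
φ = (1.100 − 0.31/0.5) / 2 = 0.24 in/h.

φ ≈ 0.24 in/h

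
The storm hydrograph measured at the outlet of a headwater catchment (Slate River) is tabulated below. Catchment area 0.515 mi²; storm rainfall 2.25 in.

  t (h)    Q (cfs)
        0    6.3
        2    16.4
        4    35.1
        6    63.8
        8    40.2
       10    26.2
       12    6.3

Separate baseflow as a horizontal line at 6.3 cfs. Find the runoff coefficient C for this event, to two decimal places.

ΣQ_DR = 150.2 cfs; V = ΣQ_DR·Δt = 1.081 × 10^6 ft³.
Runoff depth d = V / A = 0.9039 in.
C = d / P = 0.9039 / 2.25 = 0.40.

C ≈ 0.40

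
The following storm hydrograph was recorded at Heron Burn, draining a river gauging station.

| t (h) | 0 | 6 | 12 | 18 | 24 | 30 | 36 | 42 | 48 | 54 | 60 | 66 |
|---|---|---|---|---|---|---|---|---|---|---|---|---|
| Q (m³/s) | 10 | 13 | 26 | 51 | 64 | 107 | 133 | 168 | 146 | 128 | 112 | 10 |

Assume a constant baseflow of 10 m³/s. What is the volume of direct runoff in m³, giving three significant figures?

V ≈ 1.83 × 10^7 m³

Direct-runoff ordinates (Q − Q_b): 0.0, 3.0, 16.0, 41.0, 54.0, 97.0, 123.0, 158.0, 136.0, 118.0, 102.0, 0.0 m³/s.
ΣQ_DR = 848.0 m³/s.
With Δt = 6 h = 21600 s, V = ΣQ_DR · Δt = 848.0 × 21600 = 1.83 × 10^7 m³.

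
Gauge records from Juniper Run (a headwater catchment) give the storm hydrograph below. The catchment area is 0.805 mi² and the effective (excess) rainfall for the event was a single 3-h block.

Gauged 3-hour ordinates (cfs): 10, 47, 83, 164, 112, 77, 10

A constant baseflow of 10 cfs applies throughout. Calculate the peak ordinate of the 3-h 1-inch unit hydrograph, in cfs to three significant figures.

U_p ≈ 61.6 cfs

Direct runoff: 0.0, 37.0, 73.0, 154.0, 102.0, 67.0, 0.0 cfs; ΣQ_DR = 433.0 cfs, peak = 154.0 cfs.
Runoff depth d = ΣQ_DR·Δt / A = 433.0 × 10800 / (0.805 mi²) = 2.501 in.
The 1-inch UH is the DRH scaled by (1 in)/d, so U_p = 154.0 × 1/2.501 = 61.6 cfs.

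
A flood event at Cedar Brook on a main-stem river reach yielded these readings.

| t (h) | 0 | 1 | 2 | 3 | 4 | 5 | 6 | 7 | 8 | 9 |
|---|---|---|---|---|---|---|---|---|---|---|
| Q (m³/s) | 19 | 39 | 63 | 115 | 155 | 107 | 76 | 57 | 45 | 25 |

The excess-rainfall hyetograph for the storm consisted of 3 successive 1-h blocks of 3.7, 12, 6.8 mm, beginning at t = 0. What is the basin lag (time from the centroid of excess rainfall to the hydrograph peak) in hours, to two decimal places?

Centroid of excess rainfall: t_c = Σ P_i·t̄_i / ΣP_i = 1.6378 h (block centres at 0.5, 1.5, 2.5 h).
Hydrograph peak occurs at t = 4 h, so basin lag t_L = 4 − 1.6378 = 2.36 h.

t_L ≈ 2.36 h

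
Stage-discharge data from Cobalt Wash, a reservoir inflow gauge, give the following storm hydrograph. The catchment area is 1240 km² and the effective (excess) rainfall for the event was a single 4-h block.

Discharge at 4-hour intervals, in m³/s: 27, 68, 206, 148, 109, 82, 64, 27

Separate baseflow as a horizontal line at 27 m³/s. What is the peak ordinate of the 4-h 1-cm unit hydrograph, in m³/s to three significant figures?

U_p ≈ 299 m³/s

Direct runoff: 0.0, 41.0, 179.0, 121.0, 82.0, 55.0, 37.0, 0.0 m³/s; ΣQ_DR = 515.0 m³/s, peak = 179.0 m³/s.
Runoff depth d = ΣQ_DR·Δt / A = 515.0 × 14400 / (1240 km²) = 5.981 mm.
The 1-cm UH is the DRH scaled by (10 mm)/d, so U_p = 179.0 × 10/5.981 = 299 m³/s.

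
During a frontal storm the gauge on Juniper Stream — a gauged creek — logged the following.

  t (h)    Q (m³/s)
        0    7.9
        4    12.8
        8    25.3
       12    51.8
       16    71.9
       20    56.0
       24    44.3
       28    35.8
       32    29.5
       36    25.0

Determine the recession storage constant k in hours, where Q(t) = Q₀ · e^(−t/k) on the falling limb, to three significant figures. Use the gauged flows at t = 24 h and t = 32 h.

On the falling limb, Q drops from 44.3 to 29.5 m³/s between t = 24 h and t = 32 h (Δt = 8 h).
k = −Δt / ln(Q₂/Q₁) = −8 / ln(29.5/44.3) = 19.7 h.

k ≈ 19.7 h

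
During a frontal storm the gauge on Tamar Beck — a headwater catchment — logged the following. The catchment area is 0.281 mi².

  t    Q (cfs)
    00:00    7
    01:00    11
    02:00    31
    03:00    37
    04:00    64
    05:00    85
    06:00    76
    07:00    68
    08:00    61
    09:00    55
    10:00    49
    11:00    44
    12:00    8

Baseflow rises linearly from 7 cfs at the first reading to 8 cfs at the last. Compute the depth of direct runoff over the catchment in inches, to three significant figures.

Direct runoff: 0.00, 3.92, 23.83, 29.75, 56.67, 77.58, 68.50, 60.42, 53.33, 47.25, 41.17, 36.08, 0.00 cfs; ΣQ_DR = 498.5 cfs.
V = ΣQ_DR · Δt = 498.5 × 3600 s = 1.795 × 10^6 ft³.
Over A = 0.281 mi², depth = V / A = 2.75 in.

d ≈ 2.75 in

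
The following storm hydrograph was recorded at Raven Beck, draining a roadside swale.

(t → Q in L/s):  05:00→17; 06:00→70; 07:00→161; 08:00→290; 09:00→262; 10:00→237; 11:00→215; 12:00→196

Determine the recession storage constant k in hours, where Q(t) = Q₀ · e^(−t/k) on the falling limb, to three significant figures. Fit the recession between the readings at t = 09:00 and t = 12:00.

On the falling limb, Q drops from 262 to 196 L/s between t = 09:00 and t = 12:00 (Δt = 3 h).
k = −Δt / ln(Q₂/Q₁) = −3 / ln(196/262) = 10.3 h.

k ≈ 10.3 h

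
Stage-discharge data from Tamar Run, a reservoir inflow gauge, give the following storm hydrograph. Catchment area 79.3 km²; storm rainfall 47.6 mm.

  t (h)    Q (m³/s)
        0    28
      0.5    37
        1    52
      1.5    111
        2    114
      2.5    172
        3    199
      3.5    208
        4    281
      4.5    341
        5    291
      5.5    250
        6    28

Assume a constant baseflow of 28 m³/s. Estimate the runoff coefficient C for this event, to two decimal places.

C ≈ 0.83

ΣQ_DR = 1748 m³/s; V = ΣQ_DR·Δt = 3.146 × 10^6 m³.
Runoff depth d = V / A = 39.68 mm.
C = d / P = 39.68 / 47.6 = 0.83.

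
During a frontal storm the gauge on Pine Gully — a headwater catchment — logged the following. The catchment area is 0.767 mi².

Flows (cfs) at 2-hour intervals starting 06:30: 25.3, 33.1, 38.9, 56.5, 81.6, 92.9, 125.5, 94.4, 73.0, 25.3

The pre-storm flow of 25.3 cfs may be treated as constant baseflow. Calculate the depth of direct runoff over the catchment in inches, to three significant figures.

d ≈ 1.59 in

Direct runoff: 0.0, 7.8, 13.6, 31.2, 56.3, 67.6, 100.2, 69.1, 47.7, 0.0 cfs; ΣQ_DR = 393.5 cfs.
V = ΣQ_DR · Δt = 393.5 × 7200 s = 2.833 × 10^6 ft³.
Over A = 0.767 mi², depth = V / A = 1.59 in.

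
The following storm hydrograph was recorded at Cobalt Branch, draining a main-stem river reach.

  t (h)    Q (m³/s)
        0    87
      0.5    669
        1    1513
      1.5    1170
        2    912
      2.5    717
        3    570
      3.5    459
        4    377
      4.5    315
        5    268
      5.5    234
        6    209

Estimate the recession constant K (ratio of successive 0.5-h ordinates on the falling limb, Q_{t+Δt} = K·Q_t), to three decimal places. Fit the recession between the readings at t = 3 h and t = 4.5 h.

Using the recession-limb readings at t = 3 h and t = 4.5 h: Q falls from 570 to 315 m³/s over 3 intervals.
K = (Q₂/Q₁)^(1/3) = (315/570)^(1/3) = 0.821.

K ≈ 0.821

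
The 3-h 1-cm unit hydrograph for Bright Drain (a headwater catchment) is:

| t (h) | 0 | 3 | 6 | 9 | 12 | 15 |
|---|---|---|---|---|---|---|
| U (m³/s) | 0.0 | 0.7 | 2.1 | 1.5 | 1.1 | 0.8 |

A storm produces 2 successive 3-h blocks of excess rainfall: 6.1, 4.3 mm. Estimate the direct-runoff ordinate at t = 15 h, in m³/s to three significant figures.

Q ≈ 0.961 m³/s

By discrete convolution, Q_j = Σ (P_i / 10 mm) · U_{j−i}.
At t = 15 h (j=5): Q = (6.1/10)·0.8 + (4.3/10)·1.1 = 0.961 m³/s.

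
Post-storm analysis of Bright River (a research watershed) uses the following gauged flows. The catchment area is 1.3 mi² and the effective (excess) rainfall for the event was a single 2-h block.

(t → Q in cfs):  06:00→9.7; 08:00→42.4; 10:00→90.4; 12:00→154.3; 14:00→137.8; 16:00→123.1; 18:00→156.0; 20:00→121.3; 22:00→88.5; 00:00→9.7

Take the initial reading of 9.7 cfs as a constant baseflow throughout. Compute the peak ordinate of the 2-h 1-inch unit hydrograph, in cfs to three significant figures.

Direct runoff: 0.0, 32.7, 80.7, 144.6, 128.1, 113.4, 146.3, 111.6, 78.8, 0.0 cfs; ΣQ_DR = 836.2 cfs, peak = 146.3 cfs.
Runoff depth d = ΣQ_DR·Δt / A = 836.2 × 7200 / (1.3 mi²) = 1.993 in.
The 1-inch UH is the DRH scaled by (1 in)/d, so U_p = 146.3 × 1/1.993 = 73.4 cfs.

U_p ≈ 73.4 cfs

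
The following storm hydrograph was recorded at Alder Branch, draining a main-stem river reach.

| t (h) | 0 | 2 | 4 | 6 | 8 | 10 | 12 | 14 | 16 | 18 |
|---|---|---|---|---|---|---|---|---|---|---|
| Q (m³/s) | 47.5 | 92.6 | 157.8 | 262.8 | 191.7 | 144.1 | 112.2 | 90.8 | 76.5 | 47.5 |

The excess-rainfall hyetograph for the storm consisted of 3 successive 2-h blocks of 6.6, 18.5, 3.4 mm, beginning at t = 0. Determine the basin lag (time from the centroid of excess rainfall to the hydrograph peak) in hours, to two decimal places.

t_L ≈ 3.22 h

Centroid of excess rainfall: t_c = Σ P_i·t̄_i / ΣP_i = 2.7754 h (block centres at 1, 3, 5 h).
Hydrograph peak occurs at t = 6 h, so basin lag t_L = 6 − 2.7754 = 3.22 h.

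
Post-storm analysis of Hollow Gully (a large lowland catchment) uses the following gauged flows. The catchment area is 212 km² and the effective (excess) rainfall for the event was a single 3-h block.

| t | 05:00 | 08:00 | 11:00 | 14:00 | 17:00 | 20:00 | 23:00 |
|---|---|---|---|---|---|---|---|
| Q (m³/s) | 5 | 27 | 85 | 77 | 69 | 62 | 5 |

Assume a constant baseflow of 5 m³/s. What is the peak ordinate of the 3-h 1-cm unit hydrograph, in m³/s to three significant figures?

U_p ≈ 53.2 m³/s

Direct runoff: 0.0, 22.0, 80.0, 72.0, 64.0, 57.0, 0.0 m³/s; ΣQ_DR = 295.0 m³/s, peak = 80.0 m³/s.
Runoff depth d = ΣQ_DR·Δt / A = 295.0 × 10800 / (212 km²) = 15.03 mm.
The 1-cm UH is the DRH scaled by (10 mm)/d, so U_p = 80.0 × 10/15.03 = 53.2 m³/s.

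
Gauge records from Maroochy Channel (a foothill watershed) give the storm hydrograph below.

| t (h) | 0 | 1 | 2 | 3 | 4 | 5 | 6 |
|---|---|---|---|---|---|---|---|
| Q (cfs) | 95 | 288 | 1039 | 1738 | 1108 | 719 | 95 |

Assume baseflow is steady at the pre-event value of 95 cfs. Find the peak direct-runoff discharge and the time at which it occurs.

Q_p = 1643.0 cfs at t = 3 h

Subtracting baseflow gives direct-runoff ordinates: 0.0, 193.0, 944.0, 1643.0, 1013.0, 624.0, 0.0 cfs.
The maximum is 1643.0 cfs, occurring at the reading for t = 3 h.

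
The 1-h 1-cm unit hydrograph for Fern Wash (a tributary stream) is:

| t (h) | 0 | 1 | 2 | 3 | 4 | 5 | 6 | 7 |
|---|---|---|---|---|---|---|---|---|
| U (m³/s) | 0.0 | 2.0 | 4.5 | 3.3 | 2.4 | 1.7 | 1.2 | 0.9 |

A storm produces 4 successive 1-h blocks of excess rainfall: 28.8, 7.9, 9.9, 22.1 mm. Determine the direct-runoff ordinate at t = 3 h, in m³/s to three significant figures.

By discrete convolution, Q_j = Σ (P_i / 10 mm) · U_{j−i}.
At t = 3 h (j=3): Q = (28.8/10)·3.3 + (7.9/10)·4.5 + (9.9/10)·2.0 + (22.1/10)·0.0 = 15.0 m³/s.

Q ≈ 15.0 m³/s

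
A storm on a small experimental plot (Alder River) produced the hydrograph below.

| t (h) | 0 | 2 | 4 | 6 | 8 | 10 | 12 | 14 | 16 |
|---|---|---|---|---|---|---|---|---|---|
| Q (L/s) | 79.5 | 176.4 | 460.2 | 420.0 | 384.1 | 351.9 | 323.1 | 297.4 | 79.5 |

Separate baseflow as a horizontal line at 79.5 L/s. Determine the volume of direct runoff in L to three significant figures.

Direct-runoff ordinates (Q − Q_b): 0.0, 96.9, 380.7, 340.5, 304.6, 272.4, 243.6, 217.9, 0.0 L/s.
ΣQ_DR = 1857 L/s.
With Δt = 2 h = 7200 s, V = ΣQ_DR · Δt = 1857 × 7200 = 1.34 × 10^7 L.

V ≈ 1.34 × 10^7 L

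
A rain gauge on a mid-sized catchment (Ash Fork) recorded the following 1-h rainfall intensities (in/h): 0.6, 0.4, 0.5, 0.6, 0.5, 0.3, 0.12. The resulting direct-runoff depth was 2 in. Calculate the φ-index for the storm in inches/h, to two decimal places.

Only the 6 blocks with intensity above φ contribute runoff: 0.6, 0.4, 0.5, 0.6, 0.5, 0.3 in/h.
Σ(I−φ)·Δt = d  ⇒  (0.6+0.4+0.5+0.6+0.5+0.3 − 6φ)·1 = 2
φ = (2.900 − 2/1) / 6 = 0.15 in/h.

φ ≈ 0.15 in/h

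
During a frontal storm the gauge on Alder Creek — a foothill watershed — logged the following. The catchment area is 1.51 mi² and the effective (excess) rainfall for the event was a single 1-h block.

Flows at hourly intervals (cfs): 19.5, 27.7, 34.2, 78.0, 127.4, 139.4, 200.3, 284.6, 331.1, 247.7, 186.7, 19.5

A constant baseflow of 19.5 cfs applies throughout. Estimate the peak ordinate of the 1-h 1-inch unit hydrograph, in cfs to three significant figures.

Direct runoff: 0.0, 8.2, 14.7, 58.5, 107.9, 119.9, 180.8, 265.1, 311.6, 228.2, 167.2, 0.0 cfs; ΣQ_DR = 1462 cfs, peak = 311.6 cfs.
Runoff depth d = ΣQ_DR·Δt / A = 1462 × 3600 / (1.51 mi²) = 1.500 in.
The 1-inch UH is the DRH scaled by (1 in)/d, so U_p = 311.6 × 1/1.500 = 208 cfs.

U_p ≈ 208 cfs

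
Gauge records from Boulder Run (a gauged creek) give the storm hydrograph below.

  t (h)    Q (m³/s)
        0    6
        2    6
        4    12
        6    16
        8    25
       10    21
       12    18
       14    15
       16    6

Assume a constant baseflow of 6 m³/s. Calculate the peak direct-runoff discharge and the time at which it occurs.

Q_p = 19.0 m³/s at t = 8 h

Subtracting baseflow gives direct-runoff ordinates: 0.0, 0.0, 6.0, 10.0, 19.0, 15.0, 12.0, 9.0, 0.0 m³/s.
The maximum is 19.0 m³/s, occurring at the reading for t = 8 h.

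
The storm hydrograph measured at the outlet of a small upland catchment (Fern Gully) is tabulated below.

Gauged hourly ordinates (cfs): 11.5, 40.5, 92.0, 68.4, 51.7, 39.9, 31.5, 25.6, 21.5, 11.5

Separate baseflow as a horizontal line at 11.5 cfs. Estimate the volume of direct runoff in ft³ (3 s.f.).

Direct-runoff ordinates (Q − Q_b): 0.0, 29.0, 80.5, 56.9, 40.2, 28.4, 20.0, 14.1, 10.0, 0.0 cfs.
ΣQ_DR = 279.1 cfs.
With Δt = 1 h = 3600 s, V = ΣQ_DR · Δt = 279.1 × 3600 = 1.00 × 10^6 ft³.

V ≈ 1.00 × 10^6 ft³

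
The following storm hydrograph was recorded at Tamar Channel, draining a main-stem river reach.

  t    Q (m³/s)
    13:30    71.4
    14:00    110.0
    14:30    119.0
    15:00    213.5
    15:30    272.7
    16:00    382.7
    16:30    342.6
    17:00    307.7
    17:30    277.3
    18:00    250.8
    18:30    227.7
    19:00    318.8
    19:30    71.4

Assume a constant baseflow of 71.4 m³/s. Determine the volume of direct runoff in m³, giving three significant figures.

V ≈ 3.67 × 10^6 m³

Direct-runoff ordinates (Q − Q_b): 0.0, 38.6, 47.6, 142.1, 201.3, 311.3, 271.2, 236.3, 205.9, 179.4, 156.3, 247.4, 0.0 m³/s.
ΣQ_DR = 2037 m³/s.
With Δt = 0.5 h = 1800 s, V = ΣQ_DR · Δt = 2037 × 1800 = 3.67 × 10^6 m³.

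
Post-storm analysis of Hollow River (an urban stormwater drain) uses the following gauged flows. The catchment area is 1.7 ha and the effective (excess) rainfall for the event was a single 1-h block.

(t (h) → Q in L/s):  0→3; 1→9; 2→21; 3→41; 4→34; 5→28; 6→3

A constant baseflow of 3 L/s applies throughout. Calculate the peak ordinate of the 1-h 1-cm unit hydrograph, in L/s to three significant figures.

Direct runoff: 0.0, 6.0, 18.0, 38.0, 31.0, 25.0, 0.0 L/s; ΣQ_DR = 118.0 L/s, peak = 38.0 L/s.
Runoff depth d = ΣQ_DR·Δt / A = 118.0 × 3600 / (1.7 ha) = 24.99 mm.
The 1-cm UH is the DRH scaled by (10 mm)/d, so U_p = 38.0 × 10/24.99 = 15.2 L/s.

U_p ≈ 15.2 L/s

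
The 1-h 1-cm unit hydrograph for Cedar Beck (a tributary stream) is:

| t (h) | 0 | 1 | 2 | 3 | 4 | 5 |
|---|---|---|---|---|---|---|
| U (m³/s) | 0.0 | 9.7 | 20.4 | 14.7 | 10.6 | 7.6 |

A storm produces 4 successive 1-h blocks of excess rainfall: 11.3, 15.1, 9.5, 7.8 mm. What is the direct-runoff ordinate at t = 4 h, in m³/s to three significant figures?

Q ≈ 61.1 m³/s

By discrete convolution, Q_j = Σ (P_i / 10 mm) · U_{j−i}.
At t = 4 h (j=4): Q = (11.3/10)·10.6 + (15.1/10)·14.7 + (9.5/10)·20.4 + (7.8/10)·9.7 = 61.1 m³/s.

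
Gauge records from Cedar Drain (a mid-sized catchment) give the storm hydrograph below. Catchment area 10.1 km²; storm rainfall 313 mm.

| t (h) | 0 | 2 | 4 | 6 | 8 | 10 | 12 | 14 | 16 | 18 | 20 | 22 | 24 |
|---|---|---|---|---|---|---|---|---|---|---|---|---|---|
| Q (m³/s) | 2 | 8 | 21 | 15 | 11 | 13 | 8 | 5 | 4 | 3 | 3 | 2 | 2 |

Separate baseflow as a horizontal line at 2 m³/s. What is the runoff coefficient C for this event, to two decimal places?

C ≈ 0.16

ΣQ_DR = 71.00 m³/s; V = ΣQ_DR·Δt = 5.112 × 10^5 m³.
Runoff depth d = V / A = 50.61 mm.
C = d / P = 50.61 / 313 = 0.16.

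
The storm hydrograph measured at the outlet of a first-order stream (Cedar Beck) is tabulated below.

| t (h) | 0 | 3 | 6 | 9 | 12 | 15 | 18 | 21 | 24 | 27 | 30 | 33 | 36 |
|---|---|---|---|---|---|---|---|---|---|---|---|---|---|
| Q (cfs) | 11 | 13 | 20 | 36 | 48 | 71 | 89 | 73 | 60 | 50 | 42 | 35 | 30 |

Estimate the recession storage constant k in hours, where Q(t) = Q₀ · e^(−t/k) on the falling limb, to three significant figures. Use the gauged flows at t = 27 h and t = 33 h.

On the falling limb, Q drops from 50 to 35 cfs between t = 27 h and t = 33 h (Δt = 6 h).
k = −Δt / ln(Q₂/Q₁) = −6 / ln(35/50) = 16.8 h.

k ≈ 16.8 h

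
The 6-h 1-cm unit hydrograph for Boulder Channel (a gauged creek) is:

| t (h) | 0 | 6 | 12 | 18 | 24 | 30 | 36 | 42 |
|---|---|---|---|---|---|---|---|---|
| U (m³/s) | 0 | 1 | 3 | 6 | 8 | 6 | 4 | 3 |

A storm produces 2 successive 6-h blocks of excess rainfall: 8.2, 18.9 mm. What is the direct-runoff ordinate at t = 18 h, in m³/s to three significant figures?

Q ≈ 10.6 m³/s

By discrete convolution, Q_j = Σ (P_i / 10 mm) · U_{j−i}.
At t = 18 h (j=3): Q = (8.2/10)·6 + (18.9/10)·3 = 10.6 m³/s.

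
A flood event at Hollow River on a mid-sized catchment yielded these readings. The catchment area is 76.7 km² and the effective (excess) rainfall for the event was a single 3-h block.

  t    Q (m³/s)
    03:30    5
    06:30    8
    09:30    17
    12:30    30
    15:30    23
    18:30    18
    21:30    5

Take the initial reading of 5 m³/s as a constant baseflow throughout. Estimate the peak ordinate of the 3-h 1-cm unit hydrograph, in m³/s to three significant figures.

U_p ≈ 25.0 m³/s

Direct runoff: 0.0, 3.0, 12.0, 25.0, 18.0, 13.0, 0.0 m³/s; ΣQ_DR = 71.00 m³/s, peak = 25.0 m³/s.
Runoff depth d = ΣQ_DR·Δt / A = 71.00 × 10800 / (76.7 km²) = 9.997 mm.
The 1-cm UH is the DRH scaled by (10 mm)/d, so U_p = 25.0 × 10/9.997 = 25.0 m³/s.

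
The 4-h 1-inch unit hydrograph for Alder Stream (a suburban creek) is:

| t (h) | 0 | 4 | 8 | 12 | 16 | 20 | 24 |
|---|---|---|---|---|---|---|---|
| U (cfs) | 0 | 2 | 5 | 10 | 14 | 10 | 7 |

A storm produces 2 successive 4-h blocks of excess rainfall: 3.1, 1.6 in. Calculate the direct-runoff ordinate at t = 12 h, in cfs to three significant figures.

By discrete convolution, Q_j = Σ (P_i / 1 in) · U_{j−i}.
At t = 12 h (j=3): Q = (3.1/1)·10 + (1.6/1)·5 = 39.0 cfs.

Q ≈ 39.0 cfs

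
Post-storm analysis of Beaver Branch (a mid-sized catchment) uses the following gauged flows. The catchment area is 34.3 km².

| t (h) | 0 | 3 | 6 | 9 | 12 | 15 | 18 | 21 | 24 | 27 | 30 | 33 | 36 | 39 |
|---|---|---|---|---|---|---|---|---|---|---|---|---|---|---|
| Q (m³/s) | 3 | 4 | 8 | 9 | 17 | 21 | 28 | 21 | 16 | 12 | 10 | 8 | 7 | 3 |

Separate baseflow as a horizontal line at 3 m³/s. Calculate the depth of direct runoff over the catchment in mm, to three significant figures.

Direct runoff: 0.0, 1.0, 5.0, 6.0, 14.0, 18.0, 25.0, 18.0, 13.0, 9.0, 7.0, 5.0, 4.0, 0.0 m³/s; ΣQ_DR = 125.0 m³/s.
V = ΣQ_DR · Δt = 125.0 × 10800 s = 1.350 × 10^6 m³.
Over A = 34.3 km², depth = V / A = 39.4 mm.

d ≈ 39.4 mm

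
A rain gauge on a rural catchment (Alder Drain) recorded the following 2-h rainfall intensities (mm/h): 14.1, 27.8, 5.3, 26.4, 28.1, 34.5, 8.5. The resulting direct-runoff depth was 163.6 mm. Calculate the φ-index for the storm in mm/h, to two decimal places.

Only the 5 blocks with intensity above φ contribute runoff: 14.1, 27.8, 26.4, 28.1, 34.5 mm/h.
Σ(I−φ)·Δt = d  ⇒  (14.1+27.8+26.4+28.1+34.5 − 5φ)·2 = 163.6
φ = (130.9 − 163.6/2) / 5 = 9.82 mm/h.

φ ≈ 9.82 mm/h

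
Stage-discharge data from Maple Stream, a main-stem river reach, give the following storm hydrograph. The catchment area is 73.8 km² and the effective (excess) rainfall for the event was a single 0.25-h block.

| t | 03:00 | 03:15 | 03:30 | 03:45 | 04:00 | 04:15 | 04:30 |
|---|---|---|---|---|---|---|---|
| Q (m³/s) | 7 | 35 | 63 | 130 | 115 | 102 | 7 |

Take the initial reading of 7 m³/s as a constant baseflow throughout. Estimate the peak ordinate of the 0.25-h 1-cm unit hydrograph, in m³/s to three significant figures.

Direct runoff: 0.0, 28.0, 56.0, 123.0, 108.0, 95.0, 0.0 m³/s; ΣQ_DR = 410.0 m³/s, peak = 123.0 m³/s.
Runoff depth d = ΣQ_DR·Δt / A = 410.0 × 900 / (73.8 km²) = 5.000 mm.
The 1-cm UH is the DRH scaled by (10 mm)/d, so U_p = 123.0 × 10/5.000 = 246 m³/s.

U_p ≈ 246 m³/s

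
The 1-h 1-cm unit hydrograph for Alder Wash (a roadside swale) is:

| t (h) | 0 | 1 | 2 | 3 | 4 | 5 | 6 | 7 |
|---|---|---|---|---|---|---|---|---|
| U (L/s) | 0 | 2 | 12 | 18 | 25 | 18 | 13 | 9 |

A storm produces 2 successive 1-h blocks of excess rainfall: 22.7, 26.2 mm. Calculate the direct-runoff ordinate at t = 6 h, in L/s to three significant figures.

Q ≈ 76.7 L/s

By discrete convolution, Q_j = Σ (P_i / 10 mm) · U_{j−i}.
At t = 6 h (j=6): Q = (22.7/10)·13 + (26.2/10)·18 = 76.7 L/s.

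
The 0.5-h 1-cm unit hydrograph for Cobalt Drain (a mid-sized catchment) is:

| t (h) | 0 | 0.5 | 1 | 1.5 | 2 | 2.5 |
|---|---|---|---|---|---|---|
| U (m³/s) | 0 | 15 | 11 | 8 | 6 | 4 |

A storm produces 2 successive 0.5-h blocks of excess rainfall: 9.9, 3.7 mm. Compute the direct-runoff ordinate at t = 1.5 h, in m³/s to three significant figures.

Q ≈ 12.0 m³/s

By discrete convolution, Q_j = Σ (P_i / 10 mm) · U_{j−i}.
At t = 1.5 h (j=3): Q = (9.9/10)·8 + (3.7/10)·11 = 12.0 m³/s.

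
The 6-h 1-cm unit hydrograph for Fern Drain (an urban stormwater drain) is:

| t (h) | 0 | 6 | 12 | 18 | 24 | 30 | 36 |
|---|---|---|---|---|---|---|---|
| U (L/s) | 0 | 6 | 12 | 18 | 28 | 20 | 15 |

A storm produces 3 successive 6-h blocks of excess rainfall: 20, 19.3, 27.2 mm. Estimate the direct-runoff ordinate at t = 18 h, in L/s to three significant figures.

By discrete convolution, Q_j = Σ (P_i / 10 mm) · U_{j−i}.
At t = 18 h (j=3): Q = (20/10)·18 + (19.3/10)·12 + (27.2/10)·6 = 75.5 L/s.

Q ≈ 75.5 L/s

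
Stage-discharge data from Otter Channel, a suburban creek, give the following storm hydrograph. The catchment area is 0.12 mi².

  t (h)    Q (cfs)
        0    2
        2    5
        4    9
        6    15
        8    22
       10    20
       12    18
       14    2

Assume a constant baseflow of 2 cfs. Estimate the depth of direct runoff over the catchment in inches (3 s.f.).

Direct runoff: 0.0, 3.0, 7.0, 13.0, 20.0, 18.0, 16.0, 0.0 cfs; ΣQ_DR = 77.00 cfs.
V = ΣQ_DR · Δt = 77.00 × 7200 s = 5.544 × 10^5 ft³.
Over A = 0.12 mi², depth = V / A = 1.99 in.

d ≈ 1.99 in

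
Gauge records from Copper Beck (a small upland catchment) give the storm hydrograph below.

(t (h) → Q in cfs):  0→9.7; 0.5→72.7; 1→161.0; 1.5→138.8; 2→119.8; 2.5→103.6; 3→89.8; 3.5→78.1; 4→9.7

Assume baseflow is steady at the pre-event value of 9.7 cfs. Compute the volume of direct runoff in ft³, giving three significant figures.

Direct-runoff ordinates (Q − Q_b): 0.0, 63.0, 151.3, 129.1, 110.1, 93.9, 80.1, 68.4, 0.0 cfs.
ΣQ_DR = 695.9 cfs.
With Δt = 0.5 h = 1800 s, V = ΣQ_DR · Δt = 695.9 × 1800 = 1.25 × 10^6 ft³.

V ≈ 1.25 × 10^6 ft³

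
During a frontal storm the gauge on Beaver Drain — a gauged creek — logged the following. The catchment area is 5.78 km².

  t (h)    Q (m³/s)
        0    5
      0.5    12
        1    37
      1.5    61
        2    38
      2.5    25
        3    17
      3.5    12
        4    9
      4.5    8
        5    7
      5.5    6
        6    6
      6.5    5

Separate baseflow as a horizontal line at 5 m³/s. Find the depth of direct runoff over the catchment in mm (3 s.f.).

Direct runoff: 0.0, 7.0, 32.0, 56.0, 33.0, 20.0, 12.0, 7.0, 4.0, 3.0, 2.0, 1.0, 1.0, 0.0 m³/s; ΣQ_DR = 178.0 m³/s.
V = ΣQ_DR · Δt = 178.0 × 1800 s = 3.204 × 10^5 m³.
Over A = 5.78 km², depth = V / A = 55.4 mm.

d ≈ 55.4 mm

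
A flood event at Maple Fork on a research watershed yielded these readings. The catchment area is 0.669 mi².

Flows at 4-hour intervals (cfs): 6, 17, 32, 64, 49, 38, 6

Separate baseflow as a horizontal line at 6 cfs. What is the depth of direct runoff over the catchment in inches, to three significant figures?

Direct runoff: 0.0, 11.0, 26.0, 58.0, 43.0, 32.0, 0.0 cfs; ΣQ_DR = 170.0 cfs.
V = ΣQ_DR · Δt = 170.0 × 14400 s = 2.448 × 10^6 ft³.
Over A = 0.669 mi², depth = V / A = 1.58 in.

d ≈ 1.58 in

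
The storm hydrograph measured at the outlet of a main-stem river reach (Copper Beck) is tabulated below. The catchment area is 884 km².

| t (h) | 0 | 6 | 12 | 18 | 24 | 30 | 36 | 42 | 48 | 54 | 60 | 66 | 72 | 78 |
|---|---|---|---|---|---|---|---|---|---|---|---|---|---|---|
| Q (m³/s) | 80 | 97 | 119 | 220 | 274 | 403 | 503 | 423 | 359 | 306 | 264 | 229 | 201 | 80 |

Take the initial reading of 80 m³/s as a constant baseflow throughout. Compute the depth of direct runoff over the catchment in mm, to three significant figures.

Direct runoff: 0.0, 17.0, 39.0, 140.0, 194.0, 323.0, 423.0, 343.0, 279.0, 226.0, 184.0, 149.0, 121.0, 0.0 m³/s; ΣQ_DR = 2438 m³/s.
V = ΣQ_DR · Δt = 2438 × 21600 s = 5.266 × 10^7 m³.
Over A = 884 km², depth = V / A = 59.6 mm.

d ≈ 59.6 mm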